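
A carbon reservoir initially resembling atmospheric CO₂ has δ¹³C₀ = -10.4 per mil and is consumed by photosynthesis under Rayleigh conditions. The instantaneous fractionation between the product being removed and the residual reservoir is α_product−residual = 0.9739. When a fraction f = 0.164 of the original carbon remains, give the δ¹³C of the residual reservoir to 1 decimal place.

Rayleigh residual: δ_res = (δ₀ + 1000)·f^(α−1) − 1000
α − 1 = -0.02610
f^(α−1) = 0.164^(-0.02610) = 1.048317
δ_res = (-10.4 + 1000) × 1.048317 − 1000 = 1037.414 − 1000 = 37.41 per mil

37.4 per mil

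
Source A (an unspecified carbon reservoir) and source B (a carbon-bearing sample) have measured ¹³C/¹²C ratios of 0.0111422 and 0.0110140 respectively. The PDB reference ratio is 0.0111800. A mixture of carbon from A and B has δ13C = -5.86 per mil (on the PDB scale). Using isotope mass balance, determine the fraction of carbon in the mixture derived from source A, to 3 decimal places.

0.784

δ_A = (0.0111422/0.0111800 − 1)×1000 = (0.996619 − 1)×1000 = -3.381 per mil
δ_B = (0.0110140/0.0111800 − 1)×1000 = (0.985152 − 1)×1000 = -14.848 per mil
f_A = (δ_mix − δ_B)/(δ_A − δ_B) = (-5.86 − (-14.848))/(-3.381 − (-14.848))
f_A = 8.988 / 11.467 = 0.7838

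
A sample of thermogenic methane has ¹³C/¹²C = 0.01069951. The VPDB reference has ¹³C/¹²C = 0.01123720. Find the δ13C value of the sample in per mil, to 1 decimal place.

-47.8 per mil

δ13C = (R_sample / R_standard − 1) × 1000
R_sample / R_standard = 0.01069951 / 0.01123720 = 0.952151
δ13C = (0.952151 − 1) × 1000 = -47.85 per mil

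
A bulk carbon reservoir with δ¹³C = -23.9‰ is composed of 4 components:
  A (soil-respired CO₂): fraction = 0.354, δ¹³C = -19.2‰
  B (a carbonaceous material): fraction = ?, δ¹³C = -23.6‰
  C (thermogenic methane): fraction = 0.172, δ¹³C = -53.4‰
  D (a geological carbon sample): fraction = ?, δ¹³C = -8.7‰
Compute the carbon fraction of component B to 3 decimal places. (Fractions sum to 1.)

0.255

Let f_B and f_D be the unknown fractions; fractions sum to 1 so f_B + f_D = 0.474.
Mass balance: Σ fᵢ·δᵢ = δ_bulk ⇒ f_B·(-23.6) + f_D·(-8.7) = -23.9 − (-15.982) = -7.918
Substitute f_D = 0.474 − f_B:
f_B·(-23.6 − -8.7) = -7.918 − 0.474×(-8.7) = -3.795
f_B = -3.795 / -14.9 = 0.2547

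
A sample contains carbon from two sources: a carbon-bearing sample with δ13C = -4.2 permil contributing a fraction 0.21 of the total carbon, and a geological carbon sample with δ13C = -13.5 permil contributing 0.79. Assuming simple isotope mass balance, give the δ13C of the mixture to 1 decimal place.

-11.5 permil

δ_mix = f_A·δ_A + f_B·δ_B
δ_mix = 0.21 × (-4.2) + 0.79 × (-13.5)
δ_mix = -0.88 + -10.67 = -11.55 permil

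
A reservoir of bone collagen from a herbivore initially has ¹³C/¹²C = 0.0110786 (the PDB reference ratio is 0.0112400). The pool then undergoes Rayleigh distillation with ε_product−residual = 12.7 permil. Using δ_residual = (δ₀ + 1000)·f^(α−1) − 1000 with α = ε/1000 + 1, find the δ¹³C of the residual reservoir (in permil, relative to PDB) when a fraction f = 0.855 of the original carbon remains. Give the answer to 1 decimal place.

-16.3 permil

δ₀ = (0.0110786/0.0112400 − 1)×1000 = (0.985641 − 1)×1000 = -14.359 permil
α − 1 = ε/1000 = 0.0127
f^(α−1) = 0.855^(0.0127) = 0.998012
δ_res = (-14.359 + 1000) × 0.998012 − 1000 = 983.682 − 1000 = -16.32 permil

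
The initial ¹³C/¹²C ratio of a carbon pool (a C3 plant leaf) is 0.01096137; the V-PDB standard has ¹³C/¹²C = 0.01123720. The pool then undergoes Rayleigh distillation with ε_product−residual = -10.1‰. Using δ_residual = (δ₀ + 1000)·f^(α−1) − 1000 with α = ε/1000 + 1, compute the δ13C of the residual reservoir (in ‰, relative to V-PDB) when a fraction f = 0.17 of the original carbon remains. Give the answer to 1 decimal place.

-6.9‰

δ₀ = (0.01096137/0.01123720 − 1)×1000 = (0.975454 − 1)×1000 = -24.546‰
α − 1 = ε/1000 = -0.0101
f^(α−1) = 0.17^(-0.0101) = 1.018058
δ_res = (-24.546 + 1000) × 1.018058 − 1000 = 993.068 − 1000 = -6.93‰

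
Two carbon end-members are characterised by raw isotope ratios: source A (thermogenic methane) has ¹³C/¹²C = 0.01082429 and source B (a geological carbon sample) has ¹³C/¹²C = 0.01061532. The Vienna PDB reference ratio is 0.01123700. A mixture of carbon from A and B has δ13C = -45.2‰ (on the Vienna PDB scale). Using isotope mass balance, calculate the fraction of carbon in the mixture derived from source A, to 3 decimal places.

δ_A = (0.01082429/0.01123700 − 1)×1000 = (0.963272 − 1)×1000 = -36.728‰
δ_B = (0.01061532/0.01123700 − 1)×1000 = (0.944676 − 1)×1000 = -55.324‰
f_A = (δ_mix − δ_B)/(δ_A − δ_B) = (-45.2 − (-55.324))/(-36.728 − (-55.324))
f_A = 10.124 / 18.597 = 0.5444

0.544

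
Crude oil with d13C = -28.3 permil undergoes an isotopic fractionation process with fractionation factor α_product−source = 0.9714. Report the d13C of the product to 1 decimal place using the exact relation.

δ_product = (δ_source + 1000)·α − 1000
δ_product = (-28.3 + 1000) × 0.9714 − 1000
δ_product = 943.909 − 1000 = -56.09 permil

-56.1 permil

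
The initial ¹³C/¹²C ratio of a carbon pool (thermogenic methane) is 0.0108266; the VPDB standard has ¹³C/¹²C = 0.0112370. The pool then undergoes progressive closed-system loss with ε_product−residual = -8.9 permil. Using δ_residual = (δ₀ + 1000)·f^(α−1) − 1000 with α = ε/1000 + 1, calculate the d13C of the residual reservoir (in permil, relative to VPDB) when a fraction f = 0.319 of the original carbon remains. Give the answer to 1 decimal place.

-26.7 permil

δ₀ = (0.0108266/0.0112370 − 1)×1000 = (0.963478 − 1)×1000 = -36.522 permil
α − 1 = ε/1000 = -0.0089
f^(α−1) = 0.319^(-0.0089) = 1.010221
δ_res = (-36.522 + 1000) × 1.010221 − 1000 = 973.325 − 1000 = -26.67 permil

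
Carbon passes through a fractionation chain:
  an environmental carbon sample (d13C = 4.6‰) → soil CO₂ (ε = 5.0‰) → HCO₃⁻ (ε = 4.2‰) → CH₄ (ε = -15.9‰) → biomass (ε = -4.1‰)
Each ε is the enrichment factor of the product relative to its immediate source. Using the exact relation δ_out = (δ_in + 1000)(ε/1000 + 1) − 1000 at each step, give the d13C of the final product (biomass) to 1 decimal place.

step 1: δ = (4.60 + 1000)·(5.0/1000 + 1) − 1000 = 9.62‰
step 2: δ = (9.62 + 1000)·(4.2/1000 + 1) − 1000 = 13.86‰
step 3: δ = (13.86 + 1000)·(-15.9/1000 + 1) − 1000 = -2.26‰
step 4: δ = (-2.26 + 1000)·(-4.1/1000 + 1) − 1000 = -6.35‰

-6.3‰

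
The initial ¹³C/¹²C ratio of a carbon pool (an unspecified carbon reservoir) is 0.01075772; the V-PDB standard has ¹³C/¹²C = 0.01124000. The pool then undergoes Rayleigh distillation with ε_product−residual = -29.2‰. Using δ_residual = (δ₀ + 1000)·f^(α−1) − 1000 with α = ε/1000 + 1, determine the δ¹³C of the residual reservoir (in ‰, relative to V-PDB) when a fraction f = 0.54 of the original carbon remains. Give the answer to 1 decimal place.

-25.5‰

δ₀ = (0.01075772/0.01124000 − 1)×1000 = (0.957093 − 1)×1000 = -42.907‰
α − 1 = ε/1000 = -0.0292
f^(α−1) = 0.54^(-0.0292) = 1.018155
δ_res = (-42.907 + 1000) × 1.018155 − 1000 = 974.469 − 1000 = -25.53‰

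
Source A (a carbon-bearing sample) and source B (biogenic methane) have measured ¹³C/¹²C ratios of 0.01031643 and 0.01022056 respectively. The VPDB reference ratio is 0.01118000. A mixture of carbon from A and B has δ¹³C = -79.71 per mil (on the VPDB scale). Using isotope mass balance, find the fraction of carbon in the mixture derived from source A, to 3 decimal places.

0.712

δ_A = (0.01031643/0.01118000 − 1)×1000 = (0.922758 − 1)×1000 = -77.242 per mil
δ_B = (0.01022056/0.01118000 − 1)×1000 = (0.914182 − 1)×1000 = -85.818 per mil
f_A = (δ_mix − δ_B)/(δ_A − δ_B) = (-79.71 − (-85.818))/(-77.242 − (-85.818))
f_A = 6.108 / 8.575 = 0.7122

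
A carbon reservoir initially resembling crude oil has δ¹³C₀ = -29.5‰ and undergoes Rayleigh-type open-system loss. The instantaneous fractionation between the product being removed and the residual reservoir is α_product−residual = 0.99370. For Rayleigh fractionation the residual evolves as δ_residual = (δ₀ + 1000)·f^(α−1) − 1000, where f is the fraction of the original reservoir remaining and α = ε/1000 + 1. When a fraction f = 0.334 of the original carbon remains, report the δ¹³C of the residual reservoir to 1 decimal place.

Rayleigh residual: δ_res = (δ₀ + 1000)·f^(α−1) − 1000
α − 1 = -0.00630
f^(α−1) = 0.334^(-0.00630) = 1.006933
δ_res = (-29.5 + 1000) × 1.006933 − 1000 = 977.228 − 1000 = -22.77‰

-22.8‰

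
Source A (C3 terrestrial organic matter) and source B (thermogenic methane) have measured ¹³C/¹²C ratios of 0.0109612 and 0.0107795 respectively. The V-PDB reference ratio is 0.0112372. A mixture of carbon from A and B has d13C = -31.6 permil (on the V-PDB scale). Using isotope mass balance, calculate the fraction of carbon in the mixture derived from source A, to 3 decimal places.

0.565

δ_A = (0.0109612/0.0112372 − 1)×1000 = (0.975439 − 1)×1000 = -24.561 permil
δ_B = (0.0107795/0.0112372 − 1)×1000 = (0.959269 − 1)×1000 = -40.731 permil
f_A = (δ_mix − δ_B)/(δ_A − δ_B) = (-31.6 − (-40.731))/(-24.561 − (-40.731))
f_A = 9.131 / 16.170 = 0.5647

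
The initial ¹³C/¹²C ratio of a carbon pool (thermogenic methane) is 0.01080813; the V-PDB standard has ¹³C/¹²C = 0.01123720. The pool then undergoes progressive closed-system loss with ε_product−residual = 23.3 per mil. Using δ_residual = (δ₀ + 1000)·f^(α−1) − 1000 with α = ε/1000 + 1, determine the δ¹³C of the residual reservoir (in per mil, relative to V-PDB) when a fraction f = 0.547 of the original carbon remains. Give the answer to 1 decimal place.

-51.6 per mil

δ₀ = (0.01080813/0.01123720 − 1)×1000 = (0.961817 − 1)×1000 = -38.183 per mil
α − 1 = ε/1000 = 0.0233
f^(α−1) = 0.547^(0.0233) = 0.986041
δ_res = (-38.183 + 1000) × 0.986041 − 1000 = 948.391 − 1000 = -51.61 per mil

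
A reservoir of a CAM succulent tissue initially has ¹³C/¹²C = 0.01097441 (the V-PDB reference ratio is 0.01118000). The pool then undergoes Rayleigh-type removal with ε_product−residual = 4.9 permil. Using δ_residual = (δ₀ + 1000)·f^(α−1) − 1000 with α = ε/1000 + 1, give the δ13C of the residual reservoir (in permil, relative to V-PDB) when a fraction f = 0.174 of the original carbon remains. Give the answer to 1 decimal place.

-26.8 permil

δ₀ = (0.01097441/0.01118000 − 1)×1000 = (0.981611 − 1)×1000 = -18.389 permil
α − 1 = ε/1000 = 0.0049
f^(α−1) = 0.174^(0.0049) = 0.991468
δ_res = (-18.389 + 1000) × 0.991468 − 1000 = 973.236 − 1000 = -26.76 permil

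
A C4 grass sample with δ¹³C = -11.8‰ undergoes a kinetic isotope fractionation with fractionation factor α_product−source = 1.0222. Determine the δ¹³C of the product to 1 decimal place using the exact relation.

10.1‰

δ_product = (δ_source + 1000)·α − 1000
δ_product = (-11.8 + 1000) × 1.0222 − 1000
δ_product = 1010.138 − 1000 = 10.14‰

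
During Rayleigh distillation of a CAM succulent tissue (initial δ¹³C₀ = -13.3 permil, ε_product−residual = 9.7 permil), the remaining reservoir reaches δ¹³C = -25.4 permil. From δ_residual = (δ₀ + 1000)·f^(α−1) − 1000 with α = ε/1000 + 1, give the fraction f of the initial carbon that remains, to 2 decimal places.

α − 1 = ε/1000 = 0.0097
(δ_res + 1000)/(δ₀ + 1000) = (-25.4 + 1000)/(-13.3 + 1000) = 974.6/986.7 = 0.987737
f = 0.987737^(1/0.0097) = exp(ln(0.987737)/0.0097) = exp(-0.01234/0.0097)
f = exp(-1.2721) = 0.2803

0.28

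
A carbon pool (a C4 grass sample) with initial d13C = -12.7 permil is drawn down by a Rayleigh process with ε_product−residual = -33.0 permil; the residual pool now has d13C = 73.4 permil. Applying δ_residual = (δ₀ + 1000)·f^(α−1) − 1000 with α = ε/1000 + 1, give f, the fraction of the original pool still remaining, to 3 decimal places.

0.079

α − 1 = ε/1000 = -0.0330
(δ_res + 1000)/(δ₀ + 1000) = (73.4 + 1000)/(-12.7 + 1000) = 1073.4/987.3 = 1.087208
f = 1.087208^(1/-0.0330) = exp(ln(1.087208)/-0.0330) = exp(0.08361/-0.0330)
f = exp(-2.5337) = 0.0794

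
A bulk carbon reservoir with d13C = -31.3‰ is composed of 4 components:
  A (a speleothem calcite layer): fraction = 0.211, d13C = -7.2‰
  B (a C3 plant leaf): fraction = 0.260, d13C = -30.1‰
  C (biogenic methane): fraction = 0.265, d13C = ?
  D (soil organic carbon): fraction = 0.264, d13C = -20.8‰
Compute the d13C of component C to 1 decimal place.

Isotope mass balance: δ_bulk = Σ fᵢ·δᵢ.
-31.3 = 0.211×(-7.2) + 0.260×(-30.1) + 0.265×δ_C + 0.264×(-20.8)
0.265·δ_C = -31.3 − (-14.836) = -16.464
δ_C = -16.464 / 0.265 = -62.13‰

-62.1‰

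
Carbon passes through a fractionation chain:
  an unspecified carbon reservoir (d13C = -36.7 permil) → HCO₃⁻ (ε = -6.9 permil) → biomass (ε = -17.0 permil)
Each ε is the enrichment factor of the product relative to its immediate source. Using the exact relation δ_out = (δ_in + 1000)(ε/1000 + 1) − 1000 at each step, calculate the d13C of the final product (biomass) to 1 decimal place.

step 1: δ = (-36.70 + 1000)·(-6.9/1000 + 1) − 1000 = -43.35 permil
step 2: δ = (-43.35 + 1000)·(-17.0/1000 + 1) − 1000 = -59.61 permil

-59.6 permil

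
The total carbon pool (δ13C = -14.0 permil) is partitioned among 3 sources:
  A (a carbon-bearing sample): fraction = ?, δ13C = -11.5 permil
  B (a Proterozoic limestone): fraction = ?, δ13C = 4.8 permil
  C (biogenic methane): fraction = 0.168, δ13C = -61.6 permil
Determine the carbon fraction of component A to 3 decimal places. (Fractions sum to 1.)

Let f_A and f_B be the unknown fractions; fractions sum to 1 so f_A + f_B = 0.832.
Mass balance: Σ fᵢ·δᵢ = δ_bulk ⇒ f_A·(-11.5) + f_B·(4.8) = -14.0 − (-10.349) = -3.651
Substitute f_B = 0.832 − f_A:
f_A·(-11.5 − 4.8) = -3.651 − 0.832×(4.8) = -7.645
f_A = -7.645 / -16.3 = 0.4690

0.469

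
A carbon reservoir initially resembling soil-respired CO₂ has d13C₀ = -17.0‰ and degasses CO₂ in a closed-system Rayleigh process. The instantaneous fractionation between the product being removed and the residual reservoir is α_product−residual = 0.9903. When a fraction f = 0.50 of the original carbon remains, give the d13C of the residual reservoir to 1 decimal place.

Rayleigh residual: δ_res = (δ₀ + 1000)·f^(α−1) − 1000
α − 1 = -0.00970
f^(α−1) = 0.50^(-0.00970) = 1.006746
δ_res = (-17.0 + 1000) × 1.006746 − 1000 = 989.631 − 1000 = -10.37‰

-10.4‰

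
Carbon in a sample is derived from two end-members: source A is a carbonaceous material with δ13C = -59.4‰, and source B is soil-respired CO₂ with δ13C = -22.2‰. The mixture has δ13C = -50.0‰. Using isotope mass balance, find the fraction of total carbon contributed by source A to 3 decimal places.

δ_mix = f_A·δ_A + (1 − f_A)·δ_B  ⇒  f_A = (δ_mix − δ_B)/(δ_A − δ_B)
f_A = (-50.0 − (-22.2)) / (-59.4 − (-22.2))
f_A = -27.8 / -37.2 = 0.7473

0.747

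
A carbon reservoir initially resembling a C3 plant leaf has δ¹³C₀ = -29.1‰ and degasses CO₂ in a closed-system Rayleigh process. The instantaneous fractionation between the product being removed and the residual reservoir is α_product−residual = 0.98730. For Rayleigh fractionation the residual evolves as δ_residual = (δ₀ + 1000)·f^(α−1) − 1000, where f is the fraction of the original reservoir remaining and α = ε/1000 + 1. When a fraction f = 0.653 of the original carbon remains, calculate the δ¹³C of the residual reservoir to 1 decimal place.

Rayleigh residual: δ_res = (δ₀ + 1000)·f^(α−1) − 1000
α − 1 = -0.01270
f^(α−1) = 0.653^(-0.01270) = 1.005427
δ_res = (-29.1 + 1000) × 1.005427 − 1000 = 976.169 − 1000 = -23.83‰

-23.8‰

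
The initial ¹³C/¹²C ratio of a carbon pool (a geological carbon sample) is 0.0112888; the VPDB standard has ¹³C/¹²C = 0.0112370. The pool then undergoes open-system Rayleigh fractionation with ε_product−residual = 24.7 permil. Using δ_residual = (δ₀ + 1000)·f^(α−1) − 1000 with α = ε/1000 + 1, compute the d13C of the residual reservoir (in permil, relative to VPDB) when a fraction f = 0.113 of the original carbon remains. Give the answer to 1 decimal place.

δ₀ = (0.0112888/0.0112370 − 1)×1000 = (1.004610 − 1)×1000 = 4.610 permil
α − 1 = ε/1000 = 0.0247
f^(α−1) = 0.113^(0.0247) = 0.947569
δ_res = (4.610 + 1000) × 0.947569 − 1000 = 951.938 − 1000 = -48.06 permil

-48.1 permil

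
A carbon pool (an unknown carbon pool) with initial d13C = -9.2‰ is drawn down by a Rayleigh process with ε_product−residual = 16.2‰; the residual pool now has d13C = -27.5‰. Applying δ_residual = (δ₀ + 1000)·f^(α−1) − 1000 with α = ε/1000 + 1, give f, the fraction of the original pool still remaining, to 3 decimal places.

α − 1 = ε/1000 = 0.0162
(δ_res + 1000)/(δ₀ + 1000) = (-27.5 + 1000)/(-9.2 + 1000) = 972.5/990.8 = 0.981530
f = 0.981530^(1/0.0162) = exp(ln(0.981530)/0.0162) = exp(-0.01864/0.0162)
f = exp(-1.1508) = 0.3164

0.316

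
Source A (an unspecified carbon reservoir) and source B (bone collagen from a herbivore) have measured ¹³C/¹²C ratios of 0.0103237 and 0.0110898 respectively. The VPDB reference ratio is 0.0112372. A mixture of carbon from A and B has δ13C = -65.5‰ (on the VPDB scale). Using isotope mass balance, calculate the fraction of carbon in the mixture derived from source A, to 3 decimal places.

δ_A = (0.0103237/0.0112372 − 1)×1000 = (0.918708 − 1)×1000 = -81.292‰
δ_B = (0.0110898/0.0112372 − 1)×1000 = (0.986883 − 1)×1000 = -13.117‰
f_A = (δ_mix − δ_B)/(δ_A − δ_B) = (-65.5 − (-13.117))/(-81.292 − (-13.117))
f_A = -52.383 / -68.175 = 0.7684

0.768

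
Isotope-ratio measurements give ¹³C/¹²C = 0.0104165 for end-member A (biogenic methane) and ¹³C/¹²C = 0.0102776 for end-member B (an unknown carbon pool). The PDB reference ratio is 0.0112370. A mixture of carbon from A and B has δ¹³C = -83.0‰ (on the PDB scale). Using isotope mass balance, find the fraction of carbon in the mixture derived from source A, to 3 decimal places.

δ_A = (0.0104165/0.0112370 − 1)×1000 = (0.926982 − 1)×1000 = -73.018‰
δ_B = (0.0102776/0.0112370 − 1)×1000 = (0.914621 − 1)×1000 = -85.379‰
f_A = (δ_mix − δ_B)/(δ_A − δ_B) = (-83.0 − (-85.379))/(-73.018 − (-85.379))
f_A = 2.379 / 12.361 = 0.1924

0.192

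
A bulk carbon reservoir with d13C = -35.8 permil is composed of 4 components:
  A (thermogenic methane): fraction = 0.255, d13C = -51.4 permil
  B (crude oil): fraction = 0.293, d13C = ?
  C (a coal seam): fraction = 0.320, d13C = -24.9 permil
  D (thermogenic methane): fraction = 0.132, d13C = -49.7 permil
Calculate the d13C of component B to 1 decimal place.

Isotope mass balance: δ_bulk = Σ fᵢ·δᵢ.
-35.8 = 0.255×(-51.4) + 0.293×δ_B + 0.320×(-24.9) + 0.132×(-49.7)
0.293·δ_B = -35.8 − (-27.635) = -8.165
δ_B = -8.165 / 0.293 = -27.87 permil

-27.9 permil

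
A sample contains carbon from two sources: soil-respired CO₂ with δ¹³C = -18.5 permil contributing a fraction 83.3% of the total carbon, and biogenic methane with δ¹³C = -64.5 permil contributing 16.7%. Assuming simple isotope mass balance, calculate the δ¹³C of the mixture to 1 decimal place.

δ_mix = f_A·δ_A + f_B·δ_B
δ_mix = 0.833 × (-18.5) + 0.167 × (-64.5)
δ_mix = -15.41 + -10.77 = -26.18 permil

-26.2 permil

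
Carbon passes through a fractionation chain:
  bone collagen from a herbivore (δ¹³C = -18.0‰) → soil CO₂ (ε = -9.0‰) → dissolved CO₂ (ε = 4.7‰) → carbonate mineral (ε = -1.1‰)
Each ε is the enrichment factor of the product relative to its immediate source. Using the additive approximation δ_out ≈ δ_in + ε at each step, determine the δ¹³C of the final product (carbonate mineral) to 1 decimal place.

step 1: δ ≈ -18.0 + (-9.0) = -27.0‰
step 2: δ ≈ -27.0 + (4.7) = -22.3‰
step 3: δ ≈ -22.3 + (-1.1) = -23.4‰

-23.4‰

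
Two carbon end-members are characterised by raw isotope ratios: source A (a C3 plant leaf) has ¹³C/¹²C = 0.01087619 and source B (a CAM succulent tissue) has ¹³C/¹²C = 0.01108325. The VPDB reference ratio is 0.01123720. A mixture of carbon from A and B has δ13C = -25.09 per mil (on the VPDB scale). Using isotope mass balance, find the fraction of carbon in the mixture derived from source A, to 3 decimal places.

δ_A = (0.01087619/0.01123720 − 1)×1000 = (0.967874 − 1)×1000 = -32.126 per mil
δ_B = (0.01108325/0.01123720 − 1)×1000 = (0.986300 − 1)×1000 = -13.700 per mil
f_A = (δ_mix − δ_B)/(δ_A − δ_B) = (-25.09 − (-13.700))/(-32.126 − (-13.700))
f_A = -11.390 / -18.426 = 0.6181

0.618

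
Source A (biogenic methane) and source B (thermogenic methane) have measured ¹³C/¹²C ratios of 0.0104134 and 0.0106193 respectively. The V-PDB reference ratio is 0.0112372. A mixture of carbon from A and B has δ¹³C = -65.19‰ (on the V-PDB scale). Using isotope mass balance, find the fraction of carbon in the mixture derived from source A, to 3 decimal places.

δ_A = (0.0104134/0.0112372 − 1)×1000 = (0.926690 − 1)×1000 = -73.310‰
δ_B = (0.0106193/0.0112372 − 1)×1000 = (0.945013 − 1)×1000 = -54.987‰
f_A = (δ_mix − δ_B)/(δ_A − δ_B) = (-65.19 − (-54.987))/(-73.310 − (-54.987))
f_A = -10.203 / -18.323 = 0.5568

0.557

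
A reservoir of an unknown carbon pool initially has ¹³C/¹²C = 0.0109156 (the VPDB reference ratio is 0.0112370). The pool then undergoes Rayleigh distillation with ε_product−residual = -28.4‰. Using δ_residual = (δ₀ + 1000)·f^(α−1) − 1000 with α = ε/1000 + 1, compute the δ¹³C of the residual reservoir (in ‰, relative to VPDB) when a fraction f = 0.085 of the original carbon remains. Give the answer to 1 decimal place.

δ₀ = (0.0109156/0.0112370 − 1)×1000 = (0.971398 − 1)×1000 = -28.602‰
α − 1 = ε/1000 = -0.0284
f^(α−1) = 0.085^(-0.0284) = 1.072518
δ_res = (-28.602 + 1000) × 1.072518 − 1000 = 1041.842 − 1000 = 41.84‰

41.8‰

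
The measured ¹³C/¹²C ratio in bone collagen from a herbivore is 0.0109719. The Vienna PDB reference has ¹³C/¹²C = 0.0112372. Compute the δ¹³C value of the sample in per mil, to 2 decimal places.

-23.61 per mil

δ¹³C = (R_sample / R_standard − 1) × 1000
R_sample / R_standard = 0.0109719 / 0.0112372 = 0.976391
δ¹³C = (0.976391 − 1) × 1000 = -23.609 per mil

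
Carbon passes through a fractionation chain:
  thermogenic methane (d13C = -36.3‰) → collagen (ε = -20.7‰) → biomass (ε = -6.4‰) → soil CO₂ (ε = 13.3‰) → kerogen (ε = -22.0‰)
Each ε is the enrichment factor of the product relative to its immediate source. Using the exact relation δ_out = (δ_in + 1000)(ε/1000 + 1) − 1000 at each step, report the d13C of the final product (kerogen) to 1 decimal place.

step 1: δ = (-36.30 + 1000)·(-20.7/1000 + 1) − 1000 = -56.25‰
step 2: δ = (-56.25 + 1000)·(-6.4/1000 + 1) − 1000 = -62.29‰
step 3: δ = (-62.29 + 1000)·(13.3/1000 + 1) − 1000 = -49.82‰
step 4: δ = (-49.82 + 1000)·(-22.0/1000 + 1) − 1000 = -70.72‰

-70.7‰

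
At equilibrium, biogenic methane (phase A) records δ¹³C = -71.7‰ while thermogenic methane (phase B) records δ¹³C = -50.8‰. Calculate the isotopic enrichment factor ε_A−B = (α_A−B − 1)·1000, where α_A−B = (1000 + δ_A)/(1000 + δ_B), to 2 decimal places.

α_A−B = (1000 + -71.7) / (1000 + -50.8) = 928.3 / 949.2 = 0.977981
ε_A−B = (0.977981 − 1) × 1000 = -22.019‰
(The approximation ε ≈ δ_A − δ_B would give -20.9‰.)

-22.02‰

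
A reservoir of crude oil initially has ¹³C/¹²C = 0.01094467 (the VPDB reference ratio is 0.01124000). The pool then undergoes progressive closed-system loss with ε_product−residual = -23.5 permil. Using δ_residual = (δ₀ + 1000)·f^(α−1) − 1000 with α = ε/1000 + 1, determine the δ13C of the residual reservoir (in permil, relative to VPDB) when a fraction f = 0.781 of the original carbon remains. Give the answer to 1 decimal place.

-20.6 permil

δ₀ = (0.01094467/0.01124000 − 1)×1000 = (0.973725 − 1)×1000 = -26.275 permil
α − 1 = ε/1000 = -0.0235
f^(α−1) = 0.781^(-0.0235) = 1.005826
δ_res = (-26.275 + 1000) × 1.005826 − 1000 = 979.398 − 1000 = -20.60 permil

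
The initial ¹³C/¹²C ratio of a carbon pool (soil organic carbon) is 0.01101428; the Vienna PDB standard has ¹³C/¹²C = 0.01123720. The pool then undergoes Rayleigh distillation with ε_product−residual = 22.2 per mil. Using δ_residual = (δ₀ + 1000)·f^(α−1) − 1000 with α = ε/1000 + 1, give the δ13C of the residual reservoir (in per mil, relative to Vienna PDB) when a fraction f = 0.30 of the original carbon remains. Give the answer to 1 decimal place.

-45.7 per mil

δ₀ = (0.01101428/0.01123720 − 1)×1000 = (0.980162 − 1)×1000 = -19.838 per mil
α − 1 = ε/1000 = 0.0222
f^(α−1) = 0.30^(0.0222) = 0.973626
δ_res = (-19.838 + 1000) × 0.973626 − 1000 = 954.311 − 1000 = -45.69 per mil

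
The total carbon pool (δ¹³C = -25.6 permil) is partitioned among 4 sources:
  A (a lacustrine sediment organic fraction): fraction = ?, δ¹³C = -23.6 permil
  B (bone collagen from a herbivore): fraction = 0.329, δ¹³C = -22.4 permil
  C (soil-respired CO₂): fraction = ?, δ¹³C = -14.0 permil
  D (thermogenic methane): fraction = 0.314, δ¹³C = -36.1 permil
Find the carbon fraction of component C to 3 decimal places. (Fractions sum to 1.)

Let f_C and f_A be the unknown fractions; fractions sum to 1 so f_C + f_A = 0.357.
Mass balance: Σ fᵢ·δᵢ = δ_bulk ⇒ f_C·(-14.0) + f_A·(-23.6) = -25.6 − (-18.705) = -6.895
Substitute f_A = 0.357 − f_C:
f_C·(-14.0 − -23.6) = -6.895 − 0.357×(-23.6) = 1.530
f_C = 1.530 / 9.6 = 0.1594

0.159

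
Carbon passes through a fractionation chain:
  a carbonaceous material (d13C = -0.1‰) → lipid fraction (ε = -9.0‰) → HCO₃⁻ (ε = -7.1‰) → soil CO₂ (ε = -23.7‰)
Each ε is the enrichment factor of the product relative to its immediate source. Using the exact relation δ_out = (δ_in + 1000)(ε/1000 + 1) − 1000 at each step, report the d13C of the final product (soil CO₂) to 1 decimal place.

-39.5‰

step 1: δ = (-0.10 + 1000)·(-9.0/1000 + 1) − 1000 = -9.10‰
step 2: δ = (-9.10 + 1000)·(-7.1/1000 + 1) − 1000 = -16.13‰
step 3: δ = (-16.13 + 1000)·(-23.7/1000 + 1) − 1000 = -39.45‰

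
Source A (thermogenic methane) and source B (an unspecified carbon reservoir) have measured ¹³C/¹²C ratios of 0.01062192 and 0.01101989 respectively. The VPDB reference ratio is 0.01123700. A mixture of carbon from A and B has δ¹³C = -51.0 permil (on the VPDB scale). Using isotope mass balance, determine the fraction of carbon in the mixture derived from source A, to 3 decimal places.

0.894

δ_A = (0.01062192/0.01123700 − 1)×1000 = (0.945263 − 1)×1000 = -54.737 permil
δ_B = (0.01101989/0.01123700 − 1)×1000 = (0.980679 − 1)×1000 = -19.321 permil
f_A = (δ_mix − δ_B)/(δ_A − δ_B) = (-51.0 − (-19.321))/(-54.737 − (-19.321))
f_A = -31.679 / -35.416 = 0.8945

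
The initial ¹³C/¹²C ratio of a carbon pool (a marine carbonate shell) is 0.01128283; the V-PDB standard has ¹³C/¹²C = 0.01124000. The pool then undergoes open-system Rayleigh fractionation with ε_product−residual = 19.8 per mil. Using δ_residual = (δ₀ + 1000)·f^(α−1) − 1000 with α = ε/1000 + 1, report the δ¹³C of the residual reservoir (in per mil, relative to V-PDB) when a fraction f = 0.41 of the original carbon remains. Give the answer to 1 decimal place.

-13.8 per mil

δ₀ = (0.01128283/0.01124000 − 1)×1000 = (1.003810 − 1)×1000 = 3.810 per mil
α − 1 = ε/1000 = 0.0198
f^(α−1) = 0.41^(0.0198) = 0.982501
δ_res = (3.810 + 1000) × 0.982501 − 1000 = 986.245 − 1000 = -13.75 per mil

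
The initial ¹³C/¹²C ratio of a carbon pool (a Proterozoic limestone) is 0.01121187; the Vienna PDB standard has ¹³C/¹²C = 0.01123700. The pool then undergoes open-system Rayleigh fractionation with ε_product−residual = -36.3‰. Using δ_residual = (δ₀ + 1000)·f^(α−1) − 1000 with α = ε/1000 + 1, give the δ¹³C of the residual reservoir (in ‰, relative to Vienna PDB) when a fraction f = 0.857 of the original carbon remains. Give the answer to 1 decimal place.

3.4‰

δ₀ = (0.01121187/0.01123700 − 1)×1000 = (0.997764 − 1)×1000 = -2.236‰
α − 1 = ε/1000 = -0.0363
f^(α−1) = 0.857^(-0.0363) = 1.005617
δ_res = (-2.236 + 1000) × 1.005617 − 1000 = 1003.369 − 1000 = 3.37‰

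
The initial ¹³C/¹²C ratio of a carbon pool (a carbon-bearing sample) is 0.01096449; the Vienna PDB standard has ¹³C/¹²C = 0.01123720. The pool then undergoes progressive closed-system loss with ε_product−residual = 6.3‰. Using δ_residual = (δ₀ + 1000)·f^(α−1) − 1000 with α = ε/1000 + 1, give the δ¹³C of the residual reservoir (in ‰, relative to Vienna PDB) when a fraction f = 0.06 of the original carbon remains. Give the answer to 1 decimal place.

-41.4‰

δ₀ = (0.01096449/0.01123720 − 1)×1000 = (0.975731 − 1)×1000 = -24.269‰
α − 1 = ε/1000 = 0.0063
f^(α−1) = 0.06^(0.0063) = 0.982432
δ_res = (-24.269 + 1000) × 0.982432 − 1000 = 958.590 − 1000 = -41.41‰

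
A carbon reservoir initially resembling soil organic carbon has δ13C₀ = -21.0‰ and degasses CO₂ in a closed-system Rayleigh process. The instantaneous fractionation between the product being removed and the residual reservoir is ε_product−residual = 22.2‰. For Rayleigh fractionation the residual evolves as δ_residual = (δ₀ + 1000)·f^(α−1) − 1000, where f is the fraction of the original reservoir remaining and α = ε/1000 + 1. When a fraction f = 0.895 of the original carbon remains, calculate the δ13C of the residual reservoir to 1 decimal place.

Rayleigh residual: δ_res = (δ₀ + 1000)·f^(α−1) − 1000
α = ε/1000 + 1 = 1.02220, so α − 1 = 0.02220
f^(α−1) = 0.895^(0.02220) = 0.997540
δ_res = (-21.0 + 1000) × 0.997540 − 1000 = 976.592 − 1000 = -23.41‰

-23.4‰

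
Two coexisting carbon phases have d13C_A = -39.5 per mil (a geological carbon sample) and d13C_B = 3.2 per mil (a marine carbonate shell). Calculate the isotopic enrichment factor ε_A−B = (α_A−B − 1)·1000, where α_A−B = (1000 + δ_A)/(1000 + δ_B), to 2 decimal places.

-42.56 per mil

α_A−B = (1000 + -39.5) / (1000 + 3.2) = 960.5 / 1003.2 = 0.957436
ε_A−B = (0.957436 − 1) × 1000 = -42.564 per mil
(The approximation ε ≈ δ_A − δ_B would give -42.7 per mil.)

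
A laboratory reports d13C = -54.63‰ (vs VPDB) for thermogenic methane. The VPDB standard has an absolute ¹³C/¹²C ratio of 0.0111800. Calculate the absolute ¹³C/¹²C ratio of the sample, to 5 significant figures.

0.010569

R_sample = R_standard × (d13C/1000 + 1)
R_sample = 0.0111800 × (-54.63/1000 + 1) = 0.0111800 × 0.945370
R_sample = 0.0105692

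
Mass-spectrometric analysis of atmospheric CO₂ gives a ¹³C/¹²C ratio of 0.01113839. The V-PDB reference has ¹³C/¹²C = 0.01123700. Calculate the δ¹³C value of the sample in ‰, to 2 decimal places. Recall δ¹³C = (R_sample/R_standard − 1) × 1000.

-8.78‰

δ¹³C = (R_sample / R_standard − 1) × 1000
R_sample / R_standard = 0.01113839 / 0.01123700 = 0.991225
δ¹³C = (0.991225 − 1) × 1000 = -8.775‰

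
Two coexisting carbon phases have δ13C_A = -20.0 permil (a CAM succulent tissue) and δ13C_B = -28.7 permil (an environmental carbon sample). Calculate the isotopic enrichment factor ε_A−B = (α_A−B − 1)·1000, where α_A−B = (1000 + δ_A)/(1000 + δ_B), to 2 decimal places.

8.96 permil

α_A−B = (1000 + -20.0) / (1000 + -28.7) = 980.0 / 971.3 = 1.008957
ε_A−B = (1.008957 − 1) × 1000 = 8.957 permil
(The approximation ε ≈ δ_A − δ_B would give 8.7 permil.)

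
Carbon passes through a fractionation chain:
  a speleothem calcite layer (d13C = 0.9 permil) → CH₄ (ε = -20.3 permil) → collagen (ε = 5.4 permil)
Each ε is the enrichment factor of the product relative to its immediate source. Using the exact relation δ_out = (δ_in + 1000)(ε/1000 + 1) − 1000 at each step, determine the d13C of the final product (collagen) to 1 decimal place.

-14.1 permil

step 1: δ = (0.90 + 1000)·(-20.3/1000 + 1) − 1000 = -19.42 permil
step 2: δ = (-19.42 + 1000)·(5.4/1000 + 1) − 1000 = -14.12 permil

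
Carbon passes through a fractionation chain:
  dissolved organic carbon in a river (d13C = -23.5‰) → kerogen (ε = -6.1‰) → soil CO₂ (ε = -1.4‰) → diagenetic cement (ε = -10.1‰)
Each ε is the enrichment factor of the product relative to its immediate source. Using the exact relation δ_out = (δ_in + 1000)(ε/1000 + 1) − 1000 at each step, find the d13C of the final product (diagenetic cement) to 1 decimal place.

-40.6‰

step 1: δ = (-23.50 + 1000)·(-6.1/1000 + 1) − 1000 = -29.46‰
step 2: δ = (-29.46 + 1000)·(-1.4/1000 + 1) − 1000 = -30.82‰
step 3: δ = (-30.82 + 1000)·(-10.1/1000 + 1) − 1000 = -40.60‰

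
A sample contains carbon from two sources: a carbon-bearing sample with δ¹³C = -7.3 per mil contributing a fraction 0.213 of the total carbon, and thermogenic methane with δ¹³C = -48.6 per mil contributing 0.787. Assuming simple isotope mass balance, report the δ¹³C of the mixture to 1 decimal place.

-39.8 per mil

δ_mix = f_A·δ_A + f_B·δ_B
δ_mix = 0.213 × (-7.3) + 0.787 × (-48.6)
δ_mix = -1.55 + -38.25 = -39.80 per mil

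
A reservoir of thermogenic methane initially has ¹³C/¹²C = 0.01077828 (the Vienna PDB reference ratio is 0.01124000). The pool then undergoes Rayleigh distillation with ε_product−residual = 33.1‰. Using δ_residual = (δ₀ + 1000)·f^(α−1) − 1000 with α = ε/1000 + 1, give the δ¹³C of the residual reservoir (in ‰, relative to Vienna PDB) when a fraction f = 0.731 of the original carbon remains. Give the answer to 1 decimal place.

δ₀ = (0.01077828/0.01124000 − 1)×1000 = (0.958922 − 1)×1000 = -41.078‰
α − 1 = ε/1000 = 0.0331
f^(α−1) = 0.731^(0.0331) = 0.989682
δ_res = (-41.078 + 1000) × 0.989682 − 1000 = 949.028 − 1000 = -50.97‰

-51.0‰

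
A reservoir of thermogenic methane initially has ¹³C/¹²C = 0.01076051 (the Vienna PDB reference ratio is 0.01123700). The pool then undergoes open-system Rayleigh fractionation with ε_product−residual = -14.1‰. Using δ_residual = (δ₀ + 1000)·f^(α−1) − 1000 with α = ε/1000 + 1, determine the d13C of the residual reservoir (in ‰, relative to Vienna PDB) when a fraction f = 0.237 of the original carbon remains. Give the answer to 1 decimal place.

-22.8‰

δ₀ = (0.01076051/0.01123700 − 1)×1000 = (0.957596 − 1)×1000 = -42.404‰
α − 1 = ε/1000 = -0.0141
f^(α−1) = 0.237^(-0.0141) = 1.020507
δ_res = (-42.404 + 1000) × 1.020507 − 1000 = 977.234 − 1000 = -22.77‰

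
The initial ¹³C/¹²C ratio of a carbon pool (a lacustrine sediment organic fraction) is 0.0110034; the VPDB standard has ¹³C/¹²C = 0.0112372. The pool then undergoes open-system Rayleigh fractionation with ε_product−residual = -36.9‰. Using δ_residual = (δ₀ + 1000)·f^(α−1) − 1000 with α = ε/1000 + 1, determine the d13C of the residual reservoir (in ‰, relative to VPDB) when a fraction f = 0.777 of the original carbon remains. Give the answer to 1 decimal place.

-11.6‰

δ₀ = (0.0110034/0.0112372 − 1)×1000 = (0.979194 − 1)×1000 = -20.806‰
α − 1 = ε/1000 = -0.0369
f^(α−1) = 0.777^(-0.0369) = 1.009354
δ_res = (-20.806 + 1000) × 1.009354 − 1000 = 988.353 − 1000 = -11.65‰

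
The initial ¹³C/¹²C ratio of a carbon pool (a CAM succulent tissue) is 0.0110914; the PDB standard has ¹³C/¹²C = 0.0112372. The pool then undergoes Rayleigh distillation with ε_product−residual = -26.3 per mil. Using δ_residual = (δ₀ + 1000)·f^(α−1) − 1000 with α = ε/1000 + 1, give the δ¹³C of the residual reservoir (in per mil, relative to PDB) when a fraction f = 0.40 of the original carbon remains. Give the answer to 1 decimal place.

δ₀ = (0.0110914/0.0112372 − 1)×1000 = (0.987025 − 1)×1000 = -12.975 per mil
α − 1 = ε/1000 = -0.0263
f^(α−1) = 0.40^(-0.0263) = 1.024391
δ_res = (-12.975 + 1000) × 1.024391 − 1000 = 1011.100 − 1000 = 11.10 per mil

11.1 per mil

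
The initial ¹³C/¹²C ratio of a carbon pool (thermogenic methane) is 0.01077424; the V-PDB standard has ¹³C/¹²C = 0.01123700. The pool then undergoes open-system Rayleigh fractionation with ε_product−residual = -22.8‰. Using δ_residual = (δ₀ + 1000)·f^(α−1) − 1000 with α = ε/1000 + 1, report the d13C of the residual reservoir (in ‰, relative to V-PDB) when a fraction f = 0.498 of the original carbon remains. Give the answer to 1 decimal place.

-25.8‰

δ₀ = (0.01077424/0.01123700 − 1)×1000 = (0.958818 − 1)×1000 = -41.182‰
α − 1 = ε/1000 = -0.0228
f^(α−1) = 0.498^(-0.0228) = 1.016022
δ_res = (-41.182 + 1000) × 1.016022 − 1000 = 974.181 − 1000 = -25.82‰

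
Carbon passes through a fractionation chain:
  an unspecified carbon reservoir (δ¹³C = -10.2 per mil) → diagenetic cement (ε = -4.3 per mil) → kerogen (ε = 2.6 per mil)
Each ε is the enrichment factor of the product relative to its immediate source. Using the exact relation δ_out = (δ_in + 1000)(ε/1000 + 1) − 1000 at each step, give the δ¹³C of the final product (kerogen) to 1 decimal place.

-11.9 per mil

step 1: δ = (-10.20 + 1000)·(-4.3/1000 + 1) − 1000 = -14.46 per mil
step 2: δ = (-14.46 + 1000)·(2.6/1000 + 1) − 1000 = -11.89 per mil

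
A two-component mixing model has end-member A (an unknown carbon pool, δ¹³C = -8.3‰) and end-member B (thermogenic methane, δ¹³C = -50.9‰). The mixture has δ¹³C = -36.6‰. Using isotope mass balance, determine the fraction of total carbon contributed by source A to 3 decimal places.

δ_mix = f_A·δ_A + (1 − f_A)·δ_B  ⇒  f_A = (δ_mix − δ_B)/(δ_A − δ_B)
f_A = (-36.6 − (-50.9)) / (-8.3 − (-50.9))
f_A = 14.3 / 42.6 = 0.3357

0.336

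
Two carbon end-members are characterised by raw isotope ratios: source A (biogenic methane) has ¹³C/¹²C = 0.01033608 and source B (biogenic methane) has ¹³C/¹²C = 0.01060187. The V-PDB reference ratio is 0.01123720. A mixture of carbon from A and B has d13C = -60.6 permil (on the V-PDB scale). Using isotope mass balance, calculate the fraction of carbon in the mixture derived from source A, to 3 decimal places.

δ_A = (0.01033608/0.01123720 − 1)×1000 = (0.919809 − 1)×1000 = -80.191 permil
δ_B = (0.01060187/0.01123720 − 1)×1000 = (0.943462 − 1)×1000 = -56.538 permil
f_A = (δ_mix − δ_B)/(δ_A − δ_B) = (-60.6 − (-56.538))/(-80.191 − (-56.538))
f_A = -4.062 / -23.653 = 0.1717

0.172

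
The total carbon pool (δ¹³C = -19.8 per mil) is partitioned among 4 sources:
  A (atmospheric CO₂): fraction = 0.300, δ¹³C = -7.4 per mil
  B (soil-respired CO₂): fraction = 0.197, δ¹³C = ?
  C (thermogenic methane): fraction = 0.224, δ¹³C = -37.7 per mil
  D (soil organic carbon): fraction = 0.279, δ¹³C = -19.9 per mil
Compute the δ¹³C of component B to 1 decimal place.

Isotope mass balance: δ_bulk = Σ fᵢ·δᵢ.
-19.8 = 0.300×(-7.4) + 0.197×δ_B + 0.224×(-37.7) + 0.279×(-19.9)
0.197·δ_B = -19.8 − (-16.217) = -3.583
δ_B = -3.583 / 0.197 = -18.19 per mil

-18.2 per mil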